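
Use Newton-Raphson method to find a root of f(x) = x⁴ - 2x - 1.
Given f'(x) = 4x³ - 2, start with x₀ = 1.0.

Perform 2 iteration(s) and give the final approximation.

f(x) = x⁴ - 2x - 1
f'(x) = 4x³ - 2
x₀ = 1.0

Newton-Raphson formula: x_{n+1} = x_n - f(x_n)/f'(x_n)

Iteration 1:
  f(1.000000) = -2.000000
  f'(1.000000) = 2.000000
  x_1 = 1.000000 - (-2.000000)/2.000000 = 2.000000
Iteration 2:
  f(2.000000) = 11.000000
  f'(2.000000) = 30.000000
  x_2 = 2.000000 - 11.000000/30.000000 = 1.633333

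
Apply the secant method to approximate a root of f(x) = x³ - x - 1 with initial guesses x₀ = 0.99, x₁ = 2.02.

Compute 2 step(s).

f(x) = x³ - x - 1
x₀ = 0.99, x₁ = 2.02

Secant formula: x_{n+1} = x_n - f(x_n)(x_n - x_{n-1})/(f(x_n) - f(x_{n-1}))

Iteration 1:
  f(0.990000) = -1.019701
  f(2.020000) = 5.222408
  x_2 = 2.020000 - 5.222408×(2.020000 - 0.990000)/(5.222408 - (-1.019701))
       = 1.158259
Iteration 2:
  f(2.020000) = 5.222408
  f(1.158259) = -0.604380
  x_3 = 1.158259 - (-0.604380)×(1.158259 - 2.020000)/(-0.604380 - 5.222408)
       = 1.247643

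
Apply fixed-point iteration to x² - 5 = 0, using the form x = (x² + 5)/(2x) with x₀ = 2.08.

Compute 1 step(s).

Equation: x² - 5 = 0
Fixed-point form: x = (x² + 5)/(2x)
x₀ = 2.08

x_1 = g(2.080000) = 2.241923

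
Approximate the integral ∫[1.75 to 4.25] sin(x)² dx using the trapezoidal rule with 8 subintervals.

f(x) = sin(x)²
a = 1.75, b = 4.25, n = 8
h = (b - a)/n = 0.312500

Trapezoidal rule: (h/2)[f(x₀) + 2f(x₁) + 2f(x₂) + ... + f(xₙ)]

x_0 = 1.7500, f(x_0) = 0.968228, coefficient = 1
x_1 = 2.0625, f(x_1) = 0.777095, coefficient = 2
x_2 = 2.3750, f(x_2) = 0.481199, coefficient = 2
x_3 = 2.6875, f(x_3) = 0.192411, coefficient = 2
x_4 = 3.0000, f(x_4) = 0.019915, coefficient = 2
x_5 = 3.3125, f(x_5) = 0.028926, coefficient = 2
x_6 = 3.6250, f(x_6) = 0.216038, coefficient = 2
x_7 = 3.9375, f(x_7) = 0.510508, coefficient = 2
x_8 = 4.2500, f(x_8) = 0.801006, coefficient = 1

I ≈ (0.312500/2) × 6.221419 = 0.972097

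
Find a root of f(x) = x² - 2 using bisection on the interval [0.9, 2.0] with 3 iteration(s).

f(x) = x² - 2
Initial interval: [0.9, 2.0]

Iteration 1:
  c_1 = (0.900000 + 2.000000)/2 = 1.450000
  f(c_1) = f(1.450000) = 0.102500
  f(a) × f(c) < 0, new interval: [0.900000, 1.450000]
Iteration 2:
  c_2 = (0.900000 + 1.450000)/2 = 1.175000
  f(c_2) = f(1.175000) = -0.619375
  f(a) × f(c) ≥ 0, new interval: [1.175000, 1.450000]
Iteration 3:
  c_3 = (1.175000 + 1.450000)/2 = 1.312500
  f(c_3) = f(1.312500) = -0.277344
  f(a) × f(c) ≥ 0, new interval: [1.312500, 1.450000]

After 3 iteration(s), the approximation is c_3 = 1.312500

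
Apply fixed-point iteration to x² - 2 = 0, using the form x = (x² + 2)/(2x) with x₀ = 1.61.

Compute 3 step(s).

Equation: x² - 2 = 0
Fixed-point form: x = (x² + 2)/(2x)
x₀ = 1.61

x_1 = g(1.610000) = 1.426118
x_2 = g(1.426118) = 1.414263
x_3 = g(1.414263) = 1.414214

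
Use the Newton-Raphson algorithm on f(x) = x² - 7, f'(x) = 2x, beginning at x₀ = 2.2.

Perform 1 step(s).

f(x) = x² - 7
f'(x) = 2x
x₀ = 2.2

Newton-Raphson formula: x_{n+1} = x_n - f(x_n)/f'(x_n)

Iteration 1:
  f(2.200000) = -2.160000
  f'(2.200000) = 4.400000
  x_1 = 2.200000 - (-2.160000)/4.400000 = 2.690909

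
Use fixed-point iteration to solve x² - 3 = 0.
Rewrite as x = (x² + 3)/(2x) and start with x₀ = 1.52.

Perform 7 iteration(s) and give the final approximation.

Equation: x² - 3 = 0
Fixed-point form: x = (x² + 3)/(2x)
x₀ = 1.52

x_1 = g(1.520000) = 1.746842
x_2 = g(1.746842) = 1.732113
x_3 = g(1.732113) = 1.732051
x_4 = g(1.732051) = 1.732051
x_5 = g(1.732051) = 1.732051
x_6 = g(1.732051) = 1.732051
x_7 = g(1.732051) = 1.732051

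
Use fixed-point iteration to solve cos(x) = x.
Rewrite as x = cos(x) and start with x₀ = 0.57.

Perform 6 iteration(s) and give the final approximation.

Equation: cos(x) = x
Fixed-point form: x = cos(x)
x₀ = 0.57

x_1 = g(0.570000) = 0.841901
x_2 = g(0.841901) = 0.666046
x_3 = g(0.666046) = 0.786271
x_4 = g(0.786271) = 0.706489
x_5 = g(0.706489) = 0.760646
x_6 = g(0.760646) = 0.724391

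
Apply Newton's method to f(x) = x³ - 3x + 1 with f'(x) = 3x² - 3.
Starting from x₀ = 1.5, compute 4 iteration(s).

f(x) = x³ - 3x + 1
f'(x) = 3x² - 3
x₀ = 1.5

Newton-Raphson formula: x_{n+1} = x_n - f(x_n)/f'(x_n)

Iteration 1:
  f(1.500000) = -0.125000
  f'(1.500000) = 3.750000
  x_1 = 1.500000 - (-0.125000)/3.750000 = 1.533333
Iteration 2:
  f(1.533333) = 0.005037
  f'(1.533333) = 4.053333
  x_2 = 1.533333 - 0.005037/4.053333 = 1.532091
Iteration 3:
  f(1.532091) = 0.000007
  f'(1.532091) = 4.041905
  x_3 = 1.532091 - 0.000007/4.041905 = 1.532089
Iteration 4:
  f(1.532089) = 0.000000
  f'(1.532089) = 4.041889
  x_4 = 1.532089 - 0.000000/4.041889 = 1.532089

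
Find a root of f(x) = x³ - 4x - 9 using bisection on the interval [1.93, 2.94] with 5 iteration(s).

f(x) = x³ - 4x - 9
Initial interval: [1.93, 2.94]

Iteration 1:
  c_1 = (1.930000 + 2.940000)/2 = 2.435000
  f(c_1) = f(2.435000) = -4.302337
  f(a) × f(c) ≥ 0, new interval: [2.435000, 2.940000]
Iteration 2:
  c_2 = (2.435000 + 2.940000)/2 = 2.687500
  f(c_2) = f(2.687500) = -0.339111
  f(a) × f(c) ≥ 0, new interval: [2.687500, 2.940000]
Iteration 3:
  c_3 = (2.687500 + 2.940000)/2 = 2.813750
  f(c_3) = f(2.813750) = 2.021991
  f(a) × f(c) < 0, new interval: [2.687500, 2.813750]
Iteration 4:
  c_4 = (2.687500 + 2.813750)/2 = 2.750625
  f(c_4) = f(2.750625) = 0.808558
  f(a) × f(c) < 0, new interval: [2.687500, 2.750625]
Iteration 5:
  c_5 = (2.687500 + 2.750625)/2 = 2.719062
  f(c_5) = f(2.719062) = 0.226597
  f(a) × f(c) < 0, new interval: [2.687500, 2.719062]

After 5 iteration(s), the approximation is c_5 = 2.719062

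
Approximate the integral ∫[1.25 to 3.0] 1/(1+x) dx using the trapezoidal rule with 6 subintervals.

f(x) = 1/(1+x)
a = 1.25, b = 3.0, n = 6
h = (b - a)/n = 0.291667

Trapezoidal rule: (h/2)[f(x₀) + 2f(x₁) + 2f(x₂) + ... + f(xₙ)]

x_0 = 1.2500, f(x_0) = 0.444444, coefficient = 1
x_1 = 1.5417, f(x_1) = 0.393443, coefficient = 2
x_2 = 1.8333, f(x_2) = 0.352941, coefficient = 2
x_3 = 2.1250, f(x_3) = 0.320000, coefficient = 2
x_4 = 2.4167, f(x_4) = 0.292683, coefficient = 2
x_5 = 2.7083, f(x_5) = 0.269663, coefficient = 2
x_6 = 3.0000, f(x_6) = 0.250000, coefficient = 1

I ≈ (0.291667/2) × 3.951904 = 0.576319
Exact value: 0.575364
Error: 0.000955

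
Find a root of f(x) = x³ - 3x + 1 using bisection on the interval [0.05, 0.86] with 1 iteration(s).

f(x) = x³ - 3x + 1
Initial interval: [0.05, 0.86]

Iteration 1:
  c_1 = (0.050000 + 0.860000)/2 = 0.455000
  f(c_1) = f(0.455000) = -0.270804
  f(a) × f(c) < 0, new interval: [0.050000, 0.455000]

After 1 iteration(s), the approximation is c_1 = 0.455000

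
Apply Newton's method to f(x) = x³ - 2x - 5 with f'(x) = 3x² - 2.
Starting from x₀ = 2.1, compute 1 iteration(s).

f(x) = x³ - 2x - 5
f'(x) = 3x² - 2
x₀ = 2.1

Newton-Raphson formula: x_{n+1} = x_n - f(x_n)/f'(x_n)

Iteration 1:
  f(2.100000) = 0.061000
  f'(2.100000) = 11.230000
  x_1 = 2.100000 - 0.061000/11.230000 = 2.094568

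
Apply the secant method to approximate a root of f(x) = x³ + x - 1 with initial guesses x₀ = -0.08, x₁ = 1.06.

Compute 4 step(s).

f(x) = x³ + x - 1
x₀ = -0.08, x₁ = 1.06

Secant formula: x_{n+1} = x_n - f(x_n)(x_n - x_{n-1})/(f(x_n) - f(x_{n-1}))

Iteration 1:
  f(-0.080000) = -1.080512
  f(1.060000) = 1.251016
  x_2 = 1.060000 - 1.251016×(1.060000 - (-0.080000))/(1.251016 - (-1.080512))
       = 0.448316
Iteration 2:
  f(1.060000) = 1.251016
  f(0.448316) = -0.461578
  x_3 = 0.448316 - (-0.461578)×(0.448316 - 1.060000)/(-0.461578 - 1.251016)
       = 0.613177
Iteration 3:
  f(0.448316) = -0.461578
  f(0.613177) = -0.156277
  x_4 = 0.613177 - (-0.156277)×(0.613177 - 0.448316)/(-0.156277 - (-0.461578))
       = 0.697566
Iteration 4:
  f(0.613177) = -0.156277
  f(0.697566) = 0.037000
  x_5 = 0.697566 - 0.037000×(0.697566 - 0.613177)/(0.037000 - (-0.156277))
       = 0.681411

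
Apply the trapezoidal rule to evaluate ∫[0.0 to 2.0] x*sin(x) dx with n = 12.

f(x) = x*sin(x)
a = 0.0, b = 2.0, n = 12
h = (b - a)/n = 0.166667

Trapezoidal rule: (h/2)[f(x₀) + 2f(x₁) + 2f(x₂) + ... + f(xₙ)]

x_0 = 0.0000, f(x_0) = 0.000000, coefficient = 1
x_1 = 0.1667, f(x_1) = 0.027649, coefficient = 2
x_2 = 0.3333, f(x_2) = 0.109065, coefficient = 2
x_3 = 0.5000, f(x_3) = 0.239713, coefficient = 2
x_4 = 0.6667, f(x_4) = 0.412247, coefficient = 2
x_5 = 0.8333, f(x_5) = 0.616814, coefficient = 2
x_6 = 1.0000, f(x_6) = 0.841471, coefficient = 2
x_7 = 1.1667, f(x_7) = 1.072686, coefficient = 2
x_8 = 1.3333, f(x_8) = 1.295917, coefficient = 2
x_9 = 1.5000, f(x_9) = 1.496242, coefficient = 2
x_10 = 1.6667, f(x_10) = 1.659013, coefficient = 2
x_11 = 1.8333, f(x_11) = 1.770514, coefficient = 2
x_12 = 2.0000, f(x_12) = 1.818595, coefficient = 1

I ≈ (0.166667/2) × 20.901257 = 1.741771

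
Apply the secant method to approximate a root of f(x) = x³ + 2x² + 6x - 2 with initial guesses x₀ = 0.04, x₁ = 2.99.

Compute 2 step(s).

f(x) = x³ + 2x² + 6x - 2
x₀ = 0.04, x₁ = 2.99

Secant formula: x_{n+1} = x_n - f(x_n)(x_n - x_{n-1})/(f(x_n) - f(x_{n-1}))

Iteration 1:
  f(0.040000) = -1.756736
  f(2.990000) = 60.551099
  x_2 = 2.990000 - 60.551099×(2.990000 - 0.040000)/(60.551099 - (-1.756736))
       = 0.123174
Iteration 2:
  f(2.990000) = 60.551099
  f(0.123174) = -1.228746
  x_3 = 0.123174 - (-1.228746)×(0.123174 - 2.990000)/(-1.228746 - 60.551099)
       = 0.180192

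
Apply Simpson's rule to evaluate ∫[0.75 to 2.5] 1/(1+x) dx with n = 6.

f(x) = 1/(1+x)
a = 0.75, b = 2.5, n = 6
h = (b - a)/n = 0.291667

Simpson's rule: (h/3)[f(x₀) + 4f(x₁) + 2f(x₂) + ... + f(xₙ)]

x_0 = 0.7500, f(x_0) = 0.571429, coefficient = 1
x_1 = 1.0417, f(x_1) = 0.489796, coefficient = 4
x_2 = 1.3333, f(x_2) = 0.428571, coefficient = 2
x_3 = 1.6250, f(x_3) = 0.380952, coefficient = 4
x_4 = 1.9167, f(x_4) = 0.342857, coefficient = 2
x_5 = 2.2083, f(x_5) = 0.311688, coefficient = 4
x_6 = 2.5000, f(x_6) = 0.285714, coefficient = 1

I ≈ (0.291667/3) × 7.129746 = 0.693170
Exact value: 0.693147
Error: 0.000023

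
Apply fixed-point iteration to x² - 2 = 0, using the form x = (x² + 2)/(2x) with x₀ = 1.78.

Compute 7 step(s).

Equation: x² - 2 = 0
Fixed-point form: x = (x² + 2)/(2x)
x₀ = 1.78

x_1 = g(1.780000) = 1.451798
x_2 = g(1.451798) = 1.414700
x_3 = g(1.414700) = 1.414214
x_4 = g(1.414214) = 1.414214
x_5 = g(1.414214) = 1.414214
x_6 = g(1.414214) = 1.414214
x_7 = g(1.414214) = 1.414214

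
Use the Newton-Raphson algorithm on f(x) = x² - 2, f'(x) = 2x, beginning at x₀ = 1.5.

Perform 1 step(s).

f(x) = x² - 2
f'(x) = 2x
x₀ = 1.5

Newton-Raphson formula: x_{n+1} = x_n - f(x_n)/f'(x_n)

Iteration 1:
  f(1.500000) = 0.250000
  f'(1.500000) = 3.000000
  x_1 = 1.500000 - 0.250000/3.000000 = 1.416667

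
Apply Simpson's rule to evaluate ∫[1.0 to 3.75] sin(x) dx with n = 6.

f(x) = sin(x)
a = 1.0, b = 3.75, n = 6
h = (b - a)/n = 0.458333

Simpson's rule: (h/3)[f(x₀) + 4f(x₁) + 2f(x₂) + ... + f(xₙ)]

x_0 = 1.0000, f(x_0) = 0.841471, coefficient = 1
x_1 = 1.4583, f(x_1) = 0.993683, coefficient = 4
x_2 = 1.9167, f(x_2) = 0.940781, coefficient = 2
x_3 = 2.3750, f(x_3) = 0.693685, coefficient = 4
x_4 = 2.8333, f(x_4) = 0.303400, coefficient = 2
x_5 = 3.2917, f(x_5) = -0.149511, coefficient = 4
x_6 = 3.7500, f(x_6) = -0.571561, coefficient = 1

I ≈ (0.458333/3) × 8.909698 = 1.361204
Exact value: 1.360862
Error: 0.000342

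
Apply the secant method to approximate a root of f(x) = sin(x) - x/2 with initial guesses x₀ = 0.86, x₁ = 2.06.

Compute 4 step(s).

f(x) = sin(x) - x/2
x₀ = 0.86, x₁ = 2.06

Secant formula: x_{n+1} = x_n - f(x_n)(x_n - x_{n-1})/(f(x_n) - f(x_{n-1}))

Iteration 1:
  f(0.860000) = 0.327843
  f(2.060000) = -0.147293
  x_2 = 2.060000 - (-0.147293)×(2.060000 - 0.860000)/(-0.147293 - 0.327843)
       = 1.687998
Iteration 2:
  f(2.060000) = -0.147293
  f(1.687998) = 0.149141
  x_3 = 1.687998 - 0.149141×(1.687998 - 2.060000)/(0.149141 - (-0.147293))
       = 1.875159
Iteration 3:
  f(1.687998) = 0.149141
  f(1.875159) = 0.016459
  x_4 = 1.875159 - 0.016459×(1.875159 - 1.687998)/(0.016459 - 0.149141)
       = 1.898376
Iteration 4:
  f(1.875159) = 0.016459
  f(1.898376) = -0.002364
  x_5 = 1.898376 - (-0.002364)×(1.898376 - 1.875159)/(-0.002364 - 0.016459)
       = 1.895460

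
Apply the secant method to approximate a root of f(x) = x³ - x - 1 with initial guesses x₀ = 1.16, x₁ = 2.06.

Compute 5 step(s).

f(x) = x³ - x - 1
x₀ = 1.16, x₁ = 2.06

Secant formula: x_{n+1} = x_n - f(x_n)(x_n - x_{n-1})/(f(x_n) - f(x_{n-1}))

Iteration 1:
  f(1.160000) = -0.599104
  f(2.060000) = 5.681816
  x_2 = 2.060000 - 5.681816×(2.060000 - 1.160000)/(5.681816 - (-0.599104))
       = 1.245846
Iteration 2:
  f(2.060000) = 5.681816
  f(1.245846) = -0.312127
  x_3 = 1.245846 - (-0.312127)×(1.245846 - 2.060000)/(-0.312127 - 5.681816)
       = 1.288242
Iteration 3:
  f(1.245846) = -0.312127
  f(1.288242) = -0.150316
  x_4 = 1.288242 - (-0.150316)×(1.288242 - 1.245846)/(-0.150316 - (-0.312127))
       = 1.327627
Iteration 4:
  f(1.288242) = -0.150316
  f(1.327627) = 0.012438
  x_5 = 1.327627 - 0.012438×(1.327627 - 1.288242)/(0.012438 - (-0.150316))
       = 1.324617
Iteration 5:
  f(1.327627) = 0.012438
  f(1.324617) = -0.000431
  x_6 = 1.324617 - (-0.000431)×(1.324617 - 1.327627)/(-0.000431 - 0.012438)
       = 1.324718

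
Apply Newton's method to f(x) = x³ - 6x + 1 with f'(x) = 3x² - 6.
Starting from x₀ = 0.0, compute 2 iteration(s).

f(x) = x³ - 6x + 1
f'(x) = 3x² - 6
x₀ = 0.0

Newton-Raphson formula: x_{n+1} = x_n - f(x_n)/f'(x_n)

Iteration 1:
  f(0.000000) = 1.000000
  f'(0.000000) = -6.000000
  x_1 = 0.000000 - 1.000000/(-6.000000) = 0.166667
Iteration 2:
  f(0.166667) = 0.004630
  f'(0.166667) = -5.916667
  x_2 = 0.166667 - 0.004630/(-5.916667) = 0.167449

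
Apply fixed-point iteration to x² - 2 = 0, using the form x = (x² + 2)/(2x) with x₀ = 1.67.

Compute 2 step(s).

Equation: x² - 2 = 0
Fixed-point form: x = (x² + 2)/(2x)
x₀ = 1.67

x_1 = g(1.670000) = 1.433802
x_2 = g(1.433802) = 1.414347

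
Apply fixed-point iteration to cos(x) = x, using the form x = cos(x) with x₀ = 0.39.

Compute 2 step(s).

Equation: cos(x) = x
Fixed-point form: x = cos(x)
x₀ = 0.39

x_1 = g(0.390000) = 0.924909
x_2 = g(0.924909) = 0.601907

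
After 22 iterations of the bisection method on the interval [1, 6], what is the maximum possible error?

Bisection error bound: |error| ≤ (b-a)/2^n
|error| ≤ (6 - 1)/2^22 = 5/2^22
|error| ≤ 0.0000011921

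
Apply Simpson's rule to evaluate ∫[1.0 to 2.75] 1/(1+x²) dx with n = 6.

f(x) = 1/(1+x²)
a = 1.0, b = 2.75, n = 6
h = (b - a)/n = 0.291667

Simpson's rule: (h/3)[f(x₀) + 4f(x₁) + 2f(x₂) + ... + f(xₙ)]

x_0 = 1.0000, f(x_0) = 0.500000, coefficient = 1
x_1 = 1.2917, f(x_1) = 0.374756, coefficient = 4
x_2 = 1.5833, f(x_2) = 0.285149, coefficient = 2
x_3 = 1.8750, f(x_3) = 0.221453, coefficient = 4
x_4 = 2.1667, f(x_4) = 0.175610, coefficient = 2
x_5 = 2.4583, f(x_5) = 0.141977, coefficient = 4
x_6 = 2.7500, f(x_6) = 0.116788, coefficient = 1

I ≈ (0.291667/3) × 4.491049 = 0.436630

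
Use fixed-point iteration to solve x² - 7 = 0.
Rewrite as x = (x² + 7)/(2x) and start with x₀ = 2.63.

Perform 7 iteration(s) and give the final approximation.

Equation: x² - 7 = 0
Fixed-point form: x = (x² + 7)/(2x)
x₀ = 2.63

x_1 = g(2.630000) = 2.645798
x_2 = g(2.645798) = 2.645751
x_3 = g(2.645751) = 2.645751
x_4 = g(2.645751) = 2.645751
x_5 = g(2.645751) = 2.645751
x_6 = g(2.645751) = 2.645751
x_7 = g(2.645751) = 2.645751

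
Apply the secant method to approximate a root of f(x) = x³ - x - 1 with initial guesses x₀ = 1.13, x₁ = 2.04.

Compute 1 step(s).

f(x) = x³ - x - 1
x₀ = 1.13, x₁ = 2.04

Secant formula: x_{n+1} = x_n - f(x_n)(x_n - x_{n-1})/(f(x_n) - f(x_{n-1}))

Iteration 1:
  f(1.130000) = -0.687103
  f(2.040000) = 5.449664
  x_2 = 2.040000 - 5.449664×(2.040000 - 1.130000)/(5.449664 - (-0.687103))
       = 1.231888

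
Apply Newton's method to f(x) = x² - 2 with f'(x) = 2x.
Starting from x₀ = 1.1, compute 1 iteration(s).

f(x) = x² - 2
f'(x) = 2x
x₀ = 1.1

Newton-Raphson formula: x_{n+1} = x_n - f(x_n)/f'(x_n)

Iteration 1:
  f(1.100000) = -0.790000
  f'(1.100000) = 2.200000
  x_1 = 1.100000 - (-0.790000)/2.200000 = 1.459091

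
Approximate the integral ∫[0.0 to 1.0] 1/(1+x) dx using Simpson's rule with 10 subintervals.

f(x) = 1/(1+x)
a = 0.0, b = 1.0, n = 10
h = (b - a)/n = 0.100000

Simpson's rule: (h/3)[f(x₀) + 4f(x₁) + 2f(x₂) + ... + f(xₙ)]

x_0 = 0.0000, f(x_0) = 1.000000, coefficient = 1
x_1 = 0.1000, f(x_1) = 0.909091, coefficient = 4
x_2 = 0.2000, f(x_2) = 0.833333, coefficient = 2
x_3 = 0.3000, f(x_3) = 0.769231, coefficient = 4
x_4 = 0.4000, f(x_4) = 0.714286, coefficient = 2
x_5 = 0.5000, f(x_5) = 0.666667, coefficient = 4
x_6 = 0.6000, f(x_6) = 0.625000, coefficient = 2
x_7 = 0.7000, f(x_7) = 0.588235, coefficient = 4
x_8 = 0.8000, f(x_8) = 0.555556, coefficient = 2
x_9 = 0.9000, f(x_9) = 0.526316, coefficient = 4
x_10 = 1.0000, f(x_10) = 0.500000, coefficient = 1

I ≈ (0.100000/3) × 20.794507 = 0.693150
Exact value: 0.693147
Error: 0.000003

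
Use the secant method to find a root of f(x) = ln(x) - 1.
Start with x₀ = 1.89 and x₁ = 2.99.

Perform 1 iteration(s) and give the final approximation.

f(x) = ln(x) - 1
x₀ = 1.89, x₁ = 2.99

Secant formula: x_{n+1} = x_n - f(x_n)(x_n - x_{n-1})/(f(x_n) - f(x_{n-1}))

Iteration 1:
  f(1.890000) = -0.363423
  f(2.990000) = 0.095273
  x_2 = 2.990000 - 0.095273×(2.990000 - 1.890000)/(0.095273 - (-0.363423))
       = 2.761525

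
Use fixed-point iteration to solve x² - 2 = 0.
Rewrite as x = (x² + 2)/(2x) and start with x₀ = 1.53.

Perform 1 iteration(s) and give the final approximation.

Equation: x² - 2 = 0
Fixed-point form: x = (x² + 2)/(2x)
x₀ = 1.53

x_1 = g(1.530000) = 1.418595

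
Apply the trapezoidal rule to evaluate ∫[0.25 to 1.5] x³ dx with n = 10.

f(x) = x³
a = 0.25, b = 1.5, n = 10
h = (b - a)/n = 0.125000

Trapezoidal rule: (h/2)[f(x₀) + 2f(x₁) + 2f(x₂) + ... + f(xₙ)]

x_0 = 0.2500, f(x_0) = 0.015625, coefficient = 1
x_1 = 0.3750, f(x_1) = 0.052734, coefficient = 2
x_2 = 0.5000, f(x_2) = 0.125000, coefficient = 2
x_3 = 0.6250, f(x_3) = 0.244141, coefficient = 2
x_4 = 0.7500, f(x_4) = 0.421875, coefficient = 2
x_5 = 0.8750, f(x_5) = 0.669922, coefficient = 2
x_6 = 1.0000, f(x_6) = 1.000000, coefficient = 2
x_7 = 1.1250, f(x_7) = 1.423828, coefficient = 2
x_8 = 1.2500, f(x_8) = 1.953125, coefficient = 2
x_9 = 1.3750, f(x_9) = 2.599609, coefficient = 2
x_10 = 1.5000, f(x_10) = 3.375000, coefficient = 1

I ≈ (0.125000/2) × 20.371094 = 1.273193
Exact value: 1.264648
Error: 0.008545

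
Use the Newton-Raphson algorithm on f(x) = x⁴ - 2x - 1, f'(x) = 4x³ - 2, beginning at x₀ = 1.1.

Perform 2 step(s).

f(x) = x⁴ - 2x - 1
f'(x) = 4x³ - 2
x₀ = 1.1

Newton-Raphson formula: x_{n+1} = x_n - f(x_n)/f'(x_n)

Iteration 1:
  f(1.100000) = -1.735900
  f'(1.100000) = 3.324000
  x_1 = 1.100000 - (-1.735900)/3.324000 = 1.622232
Iteration 2:
  f(1.622232) = 2.681051
  f'(1.622232) = 15.076509
  x_2 = 1.622232 - 2.681051/15.076509 = 1.444403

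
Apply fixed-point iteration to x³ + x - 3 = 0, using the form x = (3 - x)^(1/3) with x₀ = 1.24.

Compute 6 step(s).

Equation: x³ + x - 3 = 0
Fixed-point form: x = (3 - x)^(1/3)
x₀ = 1.24

x_1 = g(1.240000) = 1.207362
x_2 = g(1.207362) = 1.214780
x_3 = g(1.214780) = 1.213102
x_4 = g(1.213102) = 1.213482
x_5 = g(1.213482) = 1.213396
x_6 = g(1.213396) = 1.213415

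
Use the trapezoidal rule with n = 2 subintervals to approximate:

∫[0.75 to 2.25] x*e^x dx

f(x) = x*e^x
a = 0.75, b = 2.25, n = 2
h = (b - a)/n = 0.750000

Trapezoidal rule: (h/2)[f(x₀) + 2f(x₁) + 2f(x₂) + ... + f(xₙ)]

x_0 = 0.7500, f(x_0) = 1.587750, coefficient = 1
x_1 = 1.5000, f(x_1) = 6.722534, coefficient = 2
x_2 = 2.2500, f(x_2) = 21.347406, coefficient = 1

I ≈ (0.750000/2) × 36.380223 = 13.642584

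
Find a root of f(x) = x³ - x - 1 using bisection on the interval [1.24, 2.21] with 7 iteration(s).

f(x) = x³ - x - 1
Initial interval: [1.24, 2.21]

Iteration 1:
  c_1 = (1.240000 + 2.210000)/2 = 1.725000
  f(c_1) = f(1.725000) = 2.407953
  f(a) × f(c) < 0, new interval: [1.240000, 1.725000]
Iteration 2:
  c_2 = (1.240000 + 1.725000)/2 = 1.482500
  f(c_2) = f(1.482500) = 0.775748
  f(a) × f(c) < 0, new interval: [1.240000, 1.482500]
Iteration 3:
  c_3 = (1.240000 + 1.482500)/2 = 1.361250
  f(c_3) = f(1.361250) = 0.161148
  f(a) × f(c) < 0, new interval: [1.240000, 1.361250]
Iteration 4:
  c_4 = (1.240000 + 1.361250)/2 = 1.300625
  f(c_4) = f(1.300625) = -0.100455
  f(a) × f(c) ≥ 0, new interval: [1.300625, 1.361250]
Iteration 5:
  c_5 = (1.300625 + 1.361250)/2 = 1.330938
  f(c_5) = f(1.330938) = 0.026678
  f(a) × f(c) < 0, new interval: [1.300625, 1.330938]
Iteration 6:
  c_6 = (1.300625 + 1.330938)/2 = 1.315781
  f(c_6) = f(1.315781) = -0.037795
  f(a) × f(c) ≥ 0, new interval: [1.315781, 1.330938]
Iteration 7:
  c_7 = (1.315781 + 1.330938)/2 = 1.323359
  f(c_7) = f(1.323359) = -0.005787
  f(a) × f(c) ≥ 0, new interval: [1.323359, 1.330938]

After 7 iteration(s), the approximation is c_7 = 1.323359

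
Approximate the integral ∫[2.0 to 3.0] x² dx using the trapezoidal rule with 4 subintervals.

f(x) = x²
a = 2.0, b = 3.0, n = 4
h = (b - a)/n = 0.250000

Trapezoidal rule: (h/2)[f(x₀) + 2f(x₁) + 2f(x₂) + ... + f(xₙ)]

x_0 = 2.0000, f(x_0) = 4.000000, coefficient = 1
x_1 = 2.2500, f(x_1) = 5.062500, coefficient = 2
x_2 = 2.5000, f(x_2) = 6.250000, coefficient = 2
x_3 = 2.7500, f(x_3) = 7.562500, coefficient = 2
x_4 = 3.0000, f(x_4) = 9.000000, coefficient = 1

I ≈ (0.250000/2) × 50.750000 = 6.343750
Exact value: 6.333333
Error: 0.010417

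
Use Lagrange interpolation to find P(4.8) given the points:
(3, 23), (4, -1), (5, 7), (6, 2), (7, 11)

Lagrange interpolation formula:
P(x) = Σ yᵢ × Lᵢ(x)
where Lᵢ(x) = Π_{j≠i} (x - xⱼ)/(xᵢ - xⱼ)

L_0(4.8) = (4.8 - 4)/(3 - 4) × (4.8 - 5)/(3 - 5) × (4.8 - 6)/(3 - 6) × (4.8 - 7)/(3 - 7) = -0.017600
L_1(4.8) = (4.8 - 3)/(4 - 3) × (4.8 - 5)/(4 - 5) × (4.8 - 6)/(4 - 6) × (4.8 - 7)/(4 - 7) = 0.158400
L_2(4.8) = (4.8 - 3)/(5 - 3) × (4.8 - 4)/(5 - 4) × (4.8 - 6)/(5 - 6) × (4.8 - 7)/(5 - 7) = 0.950400
L_3(4.8) = (4.8 - 3)/(6 - 3) × (4.8 - 4)/(6 - 4) × (4.8 - 5)/(6 - 5) × (4.8 - 7)/(6 - 7) = -0.105600
L_4(4.8) = (4.8 - 3)/(7 - 3) × (4.8 - 4)/(7 - 4) × (4.8 - 5)/(7 - 5) × (4.8 - 6)/(7 - 6) = 0.014400

P(4.8) = 23×L_0(4.8) + (-1)×L_1(4.8) + 7×L_2(4.8) + 2×L_3(4.8) + 11×L_4(4.8)
P(4.8) = 6.036800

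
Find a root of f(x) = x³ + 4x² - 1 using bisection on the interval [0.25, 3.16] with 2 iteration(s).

f(x) = x³ + 4x² - 1
Initial interval: [0.25, 3.16]

Iteration 1:
  c_1 = (0.250000 + 3.160000)/2 = 1.705000
  f(c_1) = f(1.705000) = 15.584578
  f(a) × f(c) < 0, new interval: [0.250000, 1.705000]
Iteration 2:
  c_2 = (0.250000 + 1.705000)/2 = 0.977500
  f(c_2) = f(0.977500) = 3.756032
  f(a) × f(c) < 0, new interval: [0.250000, 0.977500]

After 2 iteration(s), the approximation is c_2 = 0.977500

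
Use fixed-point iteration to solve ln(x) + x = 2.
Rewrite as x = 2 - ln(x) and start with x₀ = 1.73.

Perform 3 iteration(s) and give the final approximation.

Equation: ln(x) + x = 2
Fixed-point form: x = 2 - ln(x)
x₀ = 1.73

x_1 = g(1.730000) = 1.451879
x_2 = g(1.451879) = 1.627142
x_3 = g(1.627142) = 1.513175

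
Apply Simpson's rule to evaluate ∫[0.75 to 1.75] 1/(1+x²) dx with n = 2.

f(x) = 1/(1+x²)
a = 0.75, b = 1.75, n = 2
h = (b - a)/n = 0.500000

Simpson's rule: (h/3)[f(x₀) + 4f(x₁) + 2f(x₂) + ... + f(xₙ)]

x_0 = 0.7500, f(x_0) = 0.640000, coefficient = 1
x_1 = 1.2500, f(x_1) = 0.390244, coefficient = 4
x_2 = 1.7500, f(x_2) = 0.246154, coefficient = 1

I ≈ (0.500000/3) × 2.447129 = 0.407855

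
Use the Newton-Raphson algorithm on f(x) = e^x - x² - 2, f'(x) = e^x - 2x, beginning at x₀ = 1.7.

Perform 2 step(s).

f(x) = e^x - x² - 2
f'(x) = e^x - 2x
x₀ = 1.7

Newton-Raphson formula: x_{n+1} = x_n - f(x_n)/f'(x_n)

Iteration 1:
  f(1.700000) = 0.583947
  f'(1.700000) = 2.073947
  x_1 = 1.700000 - 0.583947/2.073947 = 1.418437
Iteration 2:
  f(1.418437) = 0.118695
  f'(1.418437) = 1.293785
  x_2 = 1.418437 - 0.118695/1.293785 = 1.326694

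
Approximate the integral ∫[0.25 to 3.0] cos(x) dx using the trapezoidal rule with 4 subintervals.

f(x) = cos(x)
a = 0.25, b = 3.0, n = 4
h = (b - a)/n = 0.687500

Trapezoidal rule: (h/2)[f(x₀) + 2f(x₁) + 2f(x₂) + ... + f(xₙ)]

x_0 = 0.2500, f(x_0) = 0.968912, coefficient = 1
x_1 = 0.9375, f(x_1) = 0.591805, coefficient = 2
x_2 = 1.6250, f(x_2) = -0.054177, coefficient = 2
x_3 = 2.3125, f(x_3) = -0.675545, coefficient = 2
x_4 = 3.0000, f(x_4) = -0.989992, coefficient = 1

I ≈ (0.687500/2) × -0.296914 = -0.102064
Exact value: -0.106284
Error: 0.004220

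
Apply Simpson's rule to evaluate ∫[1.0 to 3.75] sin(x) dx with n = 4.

f(x) = sin(x)
a = 1.0, b = 3.75, n = 4
h = (b - a)/n = 0.687500

Simpson's rule: (h/3)[f(x₀) + 4f(x₁) + 2f(x₂) + ... + f(xₙ)]

x_0 = 1.0000, f(x_0) = 0.841471, coefficient = 1
x_1 = 1.6875, f(x_1) = 0.993198, coefficient = 4
x_2 = 2.3750, f(x_2) = 0.693685, coefficient = 2
x_3 = 3.0625, f(x_3) = 0.079010, coefficient = 4
x_4 = 3.7500, f(x_4) = -0.571561, coefficient = 1

I ≈ (0.687500/3) × 5.946112 = 1.362651
Exact value: 1.360862
Error: 0.001789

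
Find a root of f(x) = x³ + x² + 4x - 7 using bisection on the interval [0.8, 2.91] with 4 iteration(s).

f(x) = x³ + x² + 4x - 7
Initial interval: [0.8, 2.91]

Iteration 1:
  c_1 = (0.800000 + 2.910000)/2 = 1.855000
  f(c_1) = f(1.855000) = 10.244126
  f(a) × f(c) < 0, new interval: [0.800000, 1.855000]
Iteration 2:
  c_2 = (0.800000 + 1.855000)/2 = 1.327500
  f(c_2) = f(1.327500) = 2.411651
  f(a) × f(c) < 0, new interval: [0.800000, 1.327500]
Iteration 3:
  c_3 = (0.800000 + 1.327500)/2 = 1.063750
  f(c_3) = f(1.063750) = -0.409735
  f(a) × f(c) ≥ 0, new interval: [1.063750, 1.327500]
Iteration 4:
  c_4 = (1.063750 + 1.327500)/2 = 1.195625
  f(c_4) = f(1.195625) = 0.921188
  f(a) × f(c) < 0, new interval: [1.063750, 1.195625]

After 4 iteration(s), the approximation is c_4 = 1.195625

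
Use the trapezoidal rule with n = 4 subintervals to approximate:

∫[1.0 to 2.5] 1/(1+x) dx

f(x) = 1/(1+x)
a = 1.0, b = 2.5, n = 4
h = (b - a)/n = 0.375000

Trapezoidal rule: (h/2)[f(x₀) + 2f(x₁) + 2f(x₂) + ... + f(xₙ)]

x_0 = 1.0000, f(x_0) = 0.500000, coefficient = 1
x_1 = 1.3750, f(x_1) = 0.421053, coefficient = 2
x_2 = 1.7500, f(x_2) = 0.363636, coefficient = 2
x_3 = 2.1250, f(x_3) = 0.320000, coefficient = 2
x_4 = 2.5000, f(x_4) = 0.285714, coefficient = 1

I ≈ (0.375000/2) × 2.995092 = 0.561580
Exact value: 0.559616
Error: 0.001964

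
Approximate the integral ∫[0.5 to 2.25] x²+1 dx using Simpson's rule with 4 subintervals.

f(x) = x²+1
a = 0.5, b = 2.25, n = 4
h = (b - a)/n = 0.437500

Simpson's rule: (h/3)[f(x₀) + 4f(x₁) + 2f(x₂) + ... + f(xₙ)]

x_0 = 0.5000, f(x_0) = 1.250000, coefficient = 1
x_1 = 0.9375, f(x_1) = 1.878906, coefficient = 4
x_2 = 1.3750, f(x_2) = 2.890625, coefficient = 2
x_3 = 1.8125, f(x_3) = 4.285156, coefficient = 4
x_4 = 2.2500, f(x_4) = 6.062500, coefficient = 1

I ≈ (0.437500/3) × 37.750000 = 5.505208
Exact value: 5.505208
Error: 0.000000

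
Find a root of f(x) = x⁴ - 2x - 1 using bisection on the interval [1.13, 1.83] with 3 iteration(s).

f(x) = x⁴ - 2x - 1
Initial interval: [1.13, 1.83]

Iteration 1:
  c_1 = (1.130000 + 1.830000)/2 = 1.480000
  f(c_1) = f(1.480000) = 0.837852
  f(a) × f(c) < 0, new interval: [1.130000, 1.480000]
Iteration 2:
  c_2 = (1.130000 + 1.480000)/2 = 1.305000
  f(c_2) = f(1.305000) = -0.709706
  f(a) × f(c) ≥ 0, new interval: [1.305000, 1.480000]
Iteration 3:
  c_3 = (1.305000 + 1.480000)/2 = 1.392500
  f(c_3) = f(1.392500) = -0.025061
  f(a) × f(c) ≥ 0, new interval: [1.392500, 1.480000]

After 3 iteration(s), the approximation is c_3 = 1.392500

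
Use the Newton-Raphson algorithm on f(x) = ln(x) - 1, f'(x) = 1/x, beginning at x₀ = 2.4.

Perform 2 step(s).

f(x) = ln(x) - 1
f'(x) = 1/x
x₀ = 2.4

Newton-Raphson formula: x_{n+1} = x_n - f(x_n)/f'(x_n)

Iteration 1:
  f(2.400000) = -0.124531
  f'(2.400000) = 0.416667
  x_1 = 2.400000 - (-0.124531)/0.416667 = 2.698875
Iteration 2:
  f(2.698875) = -0.007165
  f'(2.698875) = 0.370525
  x_2 = 2.698875 - (-0.007165)/0.370525 = 2.718212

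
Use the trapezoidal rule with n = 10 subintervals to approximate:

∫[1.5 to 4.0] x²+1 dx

f(x) = x²+1
a = 1.5, b = 4.0, n = 10
h = (b - a)/n = 0.250000

Trapezoidal rule: (h/2)[f(x₀) + 2f(x₁) + 2f(x₂) + ... + f(xₙ)]

x_0 = 1.5000, f(x_0) = 3.250000, coefficient = 1
x_1 = 1.7500, f(x_1) = 4.062500, coefficient = 2
x_2 = 2.0000, f(x_2) = 5.000000, coefficient = 2
x_3 = 2.2500, f(x_3) = 6.062500, coefficient = 2
x_4 = 2.5000, f(x_4) = 7.250000, coefficient = 2
x_5 = 2.7500, f(x_5) = 8.562500, coefficient = 2
x_6 = 3.0000, f(x_6) = 10.000000, coefficient = 2
x_7 = 3.2500, f(x_7) = 11.562500, coefficient = 2
x_8 = 3.5000, f(x_8) = 13.250000, coefficient = 2
x_9 = 3.7500, f(x_9) = 15.062500, coefficient = 2
x_10 = 4.0000, f(x_10) = 17.000000, coefficient = 1

I ≈ (0.250000/2) × 181.875000 = 22.734375
Exact value: 22.708333
Error: 0.026042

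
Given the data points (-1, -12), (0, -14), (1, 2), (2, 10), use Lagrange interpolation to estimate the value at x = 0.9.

Lagrange interpolation formula:
P(x) = Σ yᵢ × Lᵢ(x)
where Lᵢ(x) = Π_{j≠i} (x - xⱼ)/(xᵢ - xⱼ)

L_0(0.9) = (0.9 - 0)/(-1 - 0) × (0.9 - 1)/(-1 - 1) × (0.9 - 2)/(-1 - 2) = -0.016500
L_1(0.9) = (0.9 - (-1))/(0 - (-1)) × (0.9 - 1)/(0 - 1) × (0.9 - 2)/(0 - 2) = 0.104500
L_2(0.9) = (0.9 - (-1))/(1 - (-1)) × (0.9 - 0)/(1 - 0) × (0.9 - 2)/(1 - 2) = 0.940500
L_3(0.9) = (0.9 - (-1))/(2 - (-1)) × (0.9 - 0)/(2 - 0) × (0.9 - 1)/(2 - 1) = -0.028500

P(0.9) = (-12)×L_0(0.9) + (-14)×L_1(0.9) + 2×L_2(0.9) + 10×L_3(0.9)
P(0.9) = 0.331000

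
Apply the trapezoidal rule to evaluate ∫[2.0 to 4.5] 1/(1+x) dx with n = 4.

f(x) = 1/(1+x)
a = 2.0, b = 4.5, n = 4
h = (b - a)/n = 0.625000

Trapezoidal rule: (h/2)[f(x₀) + 2f(x₁) + 2f(x₂) + ... + f(xₙ)]

x_0 = 2.0000, f(x_0) = 0.333333, coefficient = 1
x_1 = 2.6250, f(x_1) = 0.275862, coefficient = 2
x_2 = 3.2500, f(x_2) = 0.235294, coefficient = 2
x_3 = 3.8750, f(x_3) = 0.205128, coefficient = 2
x_4 = 4.5000, f(x_4) = 0.181818, coefficient = 1

I ≈ (0.625000/2) × 1.947720 = 0.608663
Exact value: 0.606136
Error: 0.002527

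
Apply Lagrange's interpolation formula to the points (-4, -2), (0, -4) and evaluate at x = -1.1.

Lagrange interpolation formula:
P(x) = Σ yᵢ × Lᵢ(x)
where Lᵢ(x) = Π_{j≠i} (x - xⱼ)/(xᵢ - xⱼ)

L_0(-1.1) = (-1.1 - 0)/(-4 - 0) = 0.275000
L_1(-1.1) = (-1.1 - (-4))/(0 - (-4)) = 0.725000

P(-1.1) = (-2)×L_0(-1.1) + (-4)×L_1(-1.1)
P(-1.1) = -3.450000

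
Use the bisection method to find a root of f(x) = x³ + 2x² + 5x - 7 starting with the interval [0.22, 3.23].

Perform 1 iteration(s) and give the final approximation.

f(x) = x³ + 2x² + 5x - 7
Initial interval: [0.22, 3.23]

Iteration 1:
  c_1 = (0.220000 + 3.230000)/2 = 1.725000
  f(c_1) = f(1.725000) = 12.709203
  f(a) × f(c) < 0, new interval: [0.220000, 1.725000]

After 1 iteration(s), the approximation is c_1 = 1.725000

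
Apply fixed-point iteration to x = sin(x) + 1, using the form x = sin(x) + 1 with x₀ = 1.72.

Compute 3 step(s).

Equation: x = sin(x) + 1
Fixed-point form: x = sin(x) + 1
x₀ = 1.72

x_1 = g(1.720000) = 1.988890
x_2 = g(1.988890) = 1.913865
x_3 = g(1.913865) = 1.941727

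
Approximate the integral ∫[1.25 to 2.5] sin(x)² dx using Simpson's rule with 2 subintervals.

f(x) = sin(x)²
a = 1.25, b = 2.5, n = 2
h = (b - a)/n = 0.625000

Simpson's rule: (h/3)[f(x₀) + 4f(x₁) + 2f(x₂) + ... + f(xₙ)]

x_0 = 1.2500, f(x_0) = 0.900572, coefficient = 1
x_1 = 1.8750, f(x_1) = 0.910280, coefficient = 4
x_2 = 2.5000, f(x_2) = 0.358169, coefficient = 1

I ≈ (0.625000/3) × 4.899859 = 1.020804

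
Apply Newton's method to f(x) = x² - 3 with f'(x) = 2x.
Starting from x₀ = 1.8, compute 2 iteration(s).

f(x) = x² - 3
f'(x) = 2x
x₀ = 1.8

Newton-Raphson formula: x_{n+1} = x_n - f(x_n)/f'(x_n)

Iteration 1:
  f(1.800000) = 0.240000
  f'(1.800000) = 3.600000
  x_1 = 1.800000 - 0.240000/3.600000 = 1.733333
Iteration 2:
  f(1.733333) = 0.004444
  f'(1.733333) = 3.466667
  x_2 = 1.733333 - 0.004444/3.466667 = 1.732051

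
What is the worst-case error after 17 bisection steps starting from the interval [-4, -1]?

Bisection error bound: |error| ≤ (b-a)/2^n
|error| ≤ (-1 - (-4))/2^17 = 3/2^17
|error| ≤ 0.0000228882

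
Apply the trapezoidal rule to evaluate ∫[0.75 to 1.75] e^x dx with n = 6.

f(x) = e^x
a = 0.75, b = 1.75, n = 6
h = (b - a)/n = 0.166667

Trapezoidal rule: (h/2)[f(x₀) + 2f(x₁) + 2f(x₂) + ... + f(xₙ)]

x_0 = 0.7500, f(x_0) = 2.117000, coefficient = 1
x_1 = 0.9167, f(x_1) = 2.500940, coefficient = 2
x_2 = 1.0833, f(x_2) = 2.954512, coefficient = 2
x_3 = 1.2500, f(x_3) = 3.490343, coefficient = 2
x_4 = 1.4167, f(x_4) = 4.123353, coefficient = 2
x_5 = 1.5833, f(x_5) = 4.871166, coefficient = 2
x_6 = 1.7500, f(x_6) = 5.754603, coefficient = 1

I ≈ (0.166667/2) × 43.752230 = 3.646019
Exact value: 3.637603
Error: 0.008416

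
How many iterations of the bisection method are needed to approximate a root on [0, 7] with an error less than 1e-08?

We need (b-a)/2^n ≤ 1e-08
(7 - 0)/2^n ≤ 1e-08
7/2^n ≤ 1e-08
2^n ≥ 700000000
n ≥ log₂(700000000) = 29.38
n ≥ 30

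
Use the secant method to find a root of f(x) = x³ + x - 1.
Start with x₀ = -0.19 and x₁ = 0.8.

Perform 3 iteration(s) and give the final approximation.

f(x) = x³ + x - 1
x₀ = -0.19, x₁ = 0.8

Secant formula: x_{n+1} = x_n - f(x_n)(x_n - x_{n-1})/(f(x_n) - f(x_{n-1}))

Iteration 1:
  f(-0.190000) = -1.196859
  f(0.800000) = 0.312000
  x_2 = 0.800000 - 0.312000×(0.800000 - (-0.190000))/(0.312000 - (-1.196859))
       = 0.595289
Iteration 2:
  f(0.800000) = 0.312000
  f(0.595289) = -0.193759
  x_3 = 0.595289 - (-0.193759)×(0.595289 - 0.800000)/(-0.193759 - 0.312000)
       = 0.673715
Iteration 3:
  f(0.595289) = -0.193759
  f(0.673715) = -0.020491
  x_4 = 0.673715 - (-0.020491)×(0.673715 - 0.595289)/(-0.020491 - (-0.193759))
       = 0.682990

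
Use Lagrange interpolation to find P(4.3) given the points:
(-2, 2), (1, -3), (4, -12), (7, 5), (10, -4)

Lagrange interpolation formula:
P(x) = Σ yᵢ × Lᵢ(x)
where Lᵢ(x) = Π_{j≠i} (x - xⱼ)/(xᵢ - xⱼ)

L_0(4.3) = (4.3 - 1)/(-2 - 1) × (4.3 - 4)/(-2 - 4) × (4.3 - 7)/(-2 - 7) × (4.3 - 10)/(-2 - 10) = 0.007837
L_1(4.3) = (4.3 - (-2))/(1 - (-2)) × (4.3 - 4)/(1 - 4) × (4.3 - 7)/(1 - 7) × (4.3 - 10)/(1 - 10) = -0.059850
L_2(4.3) = (4.3 - (-2))/(4 - (-2)) × (4.3 - 1)/(4 - 1) × (4.3 - 7)/(4 - 7) × (4.3 - 10)/(4 - 10) = 0.987525
L_3(4.3) = (4.3 - (-2))/(7 - (-2)) × (4.3 - 1)/(7 - 1) × (4.3 - 4)/(7 - 4) × (4.3 - 10)/(7 - 10) = 0.073150
L_4(4.3) = (4.3 - (-2))/(10 - (-2)) × (4.3 - 1)/(10 - 1) × (4.3 - 4)/(10 - 4) × (4.3 - 7)/(10 - 7) = -0.008662

P(4.3) = 2×L_0(4.3) + (-3)×L_1(4.3) + (-12)×L_2(4.3) + 5×L_3(4.3) + (-4)×L_4(4.3)
P(4.3) = -11.254675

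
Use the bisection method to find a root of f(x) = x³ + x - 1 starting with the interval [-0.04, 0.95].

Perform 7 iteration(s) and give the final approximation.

f(x) = x³ + x - 1
Initial interval: [-0.04, 0.95]

Iteration 1:
  c_1 = (-0.040000 + 0.950000)/2 = 0.455000
  f(c_1) = f(0.455000) = -0.450804
  f(a) × f(c) ≥ 0, new interval: [0.455000, 0.950000]
Iteration 2:
  c_2 = (0.455000 + 0.950000)/2 = 0.702500
  f(c_2) = f(0.702500) = 0.049188
  f(a) × f(c) < 0, new interval: [0.455000, 0.702500]
Iteration 3:
  c_3 = (0.455000 + 0.702500)/2 = 0.578750
  f(c_3) = f(0.578750) = -0.227397
  f(a) × f(c) ≥ 0, new interval: [0.578750, 0.702500]
Iteration 4:
  c_4 = (0.578750 + 0.702500)/2 = 0.640625
  f(c_4) = f(0.640625) = -0.096462
  f(a) × f(c) ≥ 0, new interval: [0.640625, 0.702500]
Iteration 5:
  c_5 = (0.640625 + 0.702500)/2 = 0.671562
  f(c_5) = f(0.671562) = -0.025565
  f(a) × f(c) ≥ 0, new interval: [0.671562, 0.702500]
Iteration 6:
  c_6 = (0.671562 + 0.702500)/2 = 0.687031
  f(c_6) = f(0.687031) = 0.011318
  f(a) × f(c) < 0, new interval: [0.671562, 0.687031]
Iteration 7:
  c_7 = (0.671562 + 0.687031)/2 = 0.679297
  f(c_7) = f(0.679297) = -0.007245
  f(a) × f(c) ≥ 0, new interval: [0.679297, 0.687031]

After 7 iteration(s), the approximation is c_7 = 0.679297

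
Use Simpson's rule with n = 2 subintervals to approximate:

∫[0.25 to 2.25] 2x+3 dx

f(x) = 2x+3
a = 0.25, b = 2.25, n = 2
h = (b - a)/n = 1.000000

Simpson's rule: (h/3)[f(x₀) + 4f(x₁) + 2f(x₂) + ... + f(xₙ)]

x_0 = 0.2500, f(x_0) = 3.500000, coefficient = 1
x_1 = 1.2500, f(x_1) = 5.500000, coefficient = 4
x_2 = 2.2500, f(x_2) = 7.500000, coefficient = 1

I ≈ (1.000000/3) × 33.000000 = 11.000000
Exact value: 11.000000
Error: 0.000000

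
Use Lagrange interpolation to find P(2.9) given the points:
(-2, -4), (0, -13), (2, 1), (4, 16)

Lagrange interpolation formula:
P(x) = Σ yᵢ × Lᵢ(x)
where Lᵢ(x) = Π_{j≠i} (x - xⱼ)/(xᵢ - xⱼ)

L_0(2.9) = (2.9 - 0)/(-2 - 0) × (2.9 - 2)/(-2 - 2) × (2.9 - 4)/(-2 - 4) = 0.059813
L_1(2.9) = (2.9 - (-2))/(0 - (-2)) × (2.9 - 2)/(0 - 2) × (2.9 - 4)/(0 - 4) = -0.303188
L_2(2.9) = (2.9 - (-2))/(2 - (-2)) × (2.9 - 0)/(2 - 0) × (2.9 - 4)/(2 - 4) = 0.976938
L_3(2.9) = (2.9 - (-2))/(4 - (-2)) × (2.9 - 0)/(4 - 0) × (2.9 - 2)/(4 - 2) = 0.266437

P(2.9) = (-4)×L_0(2.9) + (-13)×L_1(2.9) + 1×L_2(2.9) + 16×L_3(2.9)
P(2.9) = 8.942125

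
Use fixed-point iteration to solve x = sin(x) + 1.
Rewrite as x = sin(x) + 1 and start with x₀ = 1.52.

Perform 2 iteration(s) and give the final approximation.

Equation: x = sin(x) + 1
Fixed-point form: x = sin(x) + 1
x₀ = 1.52

x_1 = g(1.520000) = 1.998710
x_2 = g(1.998710) = 1.909833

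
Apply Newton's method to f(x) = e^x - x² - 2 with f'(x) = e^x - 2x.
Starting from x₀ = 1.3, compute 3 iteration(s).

f(x) = e^x - x² - 2
f'(x) = e^x - 2x
x₀ = 1.3

Newton-Raphson formula: x_{n+1} = x_n - f(x_n)/f'(x_n)

Iteration 1:
  f(1.300000) = -0.020703
  f'(1.300000) = 1.069297
  x_1 = 1.300000 - (-0.020703)/1.069297 = 1.319362
Iteration 2:
  f(1.319362) = 0.000317
  f'(1.319362) = 1.102309
  x_2 = 1.319362 - 0.000317/1.102309 = 1.319074
Iteration 3:
  f(1.319074) = 0.000000
  f'(1.319074) = 1.101808
  x_3 = 1.319074 - 0.000000/1.101808 = 1.319074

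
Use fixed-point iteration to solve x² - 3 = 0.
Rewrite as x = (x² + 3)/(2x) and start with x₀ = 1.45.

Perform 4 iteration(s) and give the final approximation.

Equation: x² - 3 = 0
Fixed-point form: x = (x² + 3)/(2x)
x₀ = 1.45

x_1 = g(1.450000) = 1.759483
x_2 = g(1.759483) = 1.732265
x_3 = g(1.732265) = 1.732051
x_4 = g(1.732051) = 1.732051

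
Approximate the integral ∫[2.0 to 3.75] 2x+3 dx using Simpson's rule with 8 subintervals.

f(x) = 2x+3
a = 2.0, b = 3.75, n = 8
h = (b - a)/n = 0.218750

Simpson's rule: (h/3)[f(x₀) + 4f(x₁) + 2f(x₂) + ... + f(xₙ)]

x_0 = 2.0000, f(x_0) = 7.000000, coefficient = 1
x_1 = 2.2188, f(x_1) = 7.437500, coefficient = 4
x_2 = 2.4375, f(x_2) = 7.875000, coefficient = 2
x_3 = 2.6562, f(x_3) = 8.312500, coefficient = 4
x_4 = 2.8750, f(x_4) = 8.750000, coefficient = 2
x_5 = 3.0938, f(x_5) = 9.187500, coefficient = 4
x_6 = 3.3125, f(x_6) = 9.625000, coefficient = 2
x_7 = 3.5312, f(x_7) = 10.062500, coefficient = 4
x_8 = 3.7500, f(x_8) = 10.500000, coefficient = 1

I ≈ (0.218750/3) × 210.000000 = 15.312500
Exact value: 15.312500
Error: 0.000000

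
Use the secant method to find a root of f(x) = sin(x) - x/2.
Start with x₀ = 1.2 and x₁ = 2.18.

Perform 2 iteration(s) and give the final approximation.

f(x) = sin(x) - x/2
x₀ = 1.2, x₁ = 2.18

Secant formula: x_{n+1} = x_n - f(x_n)(x_n - x_{n-1})/(f(x_n) - f(x_{n-1}))

Iteration 1:
  f(1.200000) = 0.332039
  f(2.180000) = -0.269896
  x_2 = 2.180000 - (-0.269896)×(2.180000 - 1.200000)/(-0.269896 - 0.332039)
       = 1.740587
Iteration 2:
  f(2.180000) = -0.269896
  f(1.740587) = 0.115327
  x_3 = 1.740587 - 0.115327×(1.740587 - 2.180000)/(0.115327 - (-0.269896))
       = 1.872137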